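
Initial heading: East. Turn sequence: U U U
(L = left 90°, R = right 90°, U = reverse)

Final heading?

Start: East
  U (U-turn (180°)) -> West
  U (U-turn (180°)) -> East
  U (U-turn (180°)) -> West
Final: West

Answer: Final heading: West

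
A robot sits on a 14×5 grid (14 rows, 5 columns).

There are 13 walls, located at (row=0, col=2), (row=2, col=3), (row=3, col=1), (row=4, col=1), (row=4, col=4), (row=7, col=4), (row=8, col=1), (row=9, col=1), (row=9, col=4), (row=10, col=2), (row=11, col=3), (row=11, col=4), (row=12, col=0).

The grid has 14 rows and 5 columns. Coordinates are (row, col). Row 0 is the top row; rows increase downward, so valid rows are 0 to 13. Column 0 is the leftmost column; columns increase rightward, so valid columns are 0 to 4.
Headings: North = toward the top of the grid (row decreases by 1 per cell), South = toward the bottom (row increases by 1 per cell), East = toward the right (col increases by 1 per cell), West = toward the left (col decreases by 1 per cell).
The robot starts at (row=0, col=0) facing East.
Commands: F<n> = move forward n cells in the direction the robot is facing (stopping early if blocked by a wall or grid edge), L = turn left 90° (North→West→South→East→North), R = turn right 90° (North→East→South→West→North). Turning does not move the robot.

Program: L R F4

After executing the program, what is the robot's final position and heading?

Answer: Final position: (row=0, col=1), facing East

Derivation:
Start: (row=0, col=0), facing East
  L: turn left, now facing North
  R: turn right, now facing East
  F4: move forward 1/4 (blocked), now at (row=0, col=1)
Final: (row=0, col=1), facing East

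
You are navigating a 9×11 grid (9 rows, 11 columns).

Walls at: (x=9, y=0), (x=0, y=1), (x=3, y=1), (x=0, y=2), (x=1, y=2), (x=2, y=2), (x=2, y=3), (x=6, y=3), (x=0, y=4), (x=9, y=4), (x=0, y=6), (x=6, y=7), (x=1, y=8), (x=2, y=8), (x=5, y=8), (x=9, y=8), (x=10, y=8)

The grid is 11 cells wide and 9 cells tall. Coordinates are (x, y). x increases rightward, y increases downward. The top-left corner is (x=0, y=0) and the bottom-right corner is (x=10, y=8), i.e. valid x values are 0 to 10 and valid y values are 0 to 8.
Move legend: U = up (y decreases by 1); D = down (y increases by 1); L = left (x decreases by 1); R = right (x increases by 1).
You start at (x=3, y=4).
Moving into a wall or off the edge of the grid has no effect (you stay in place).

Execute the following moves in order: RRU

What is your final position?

Answer: Final position: (x=5, y=3)

Derivation:
Start: (x=3, y=4)
  R (right): (x=3, y=4) -> (x=4, y=4)
  R (right): (x=4, y=4) -> (x=5, y=4)
  U (up): (x=5, y=4) -> (x=5, y=3)
Final: (x=5, y=3)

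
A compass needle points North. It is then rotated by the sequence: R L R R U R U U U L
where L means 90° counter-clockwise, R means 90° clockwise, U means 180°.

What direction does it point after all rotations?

Answer: Final heading: South

Derivation:
Start: North
  R (right (90° clockwise)) -> East
  L (left (90° counter-clockwise)) -> North
  R (right (90° clockwise)) -> East
  R (right (90° clockwise)) -> South
  U (U-turn (180°)) -> North
  R (right (90° clockwise)) -> East
  U (U-turn (180°)) -> West
  U (U-turn (180°)) -> East
  U (U-turn (180°)) -> West
  L (left (90° counter-clockwise)) -> South
Final: South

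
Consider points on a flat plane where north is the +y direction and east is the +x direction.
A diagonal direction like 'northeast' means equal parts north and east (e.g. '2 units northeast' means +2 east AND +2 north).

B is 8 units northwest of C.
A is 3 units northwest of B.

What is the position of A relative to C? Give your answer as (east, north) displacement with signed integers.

Place C at the origin (east=0, north=0).
  B is 8 units northwest of C: delta (east=-8, north=+8); B at (east=-8, north=8).
  A is 3 units northwest of B: delta (east=-3, north=+3); A at (east=-11, north=11).
Therefore A relative to C: (east=-11, north=11).

Answer: A is at (east=-11, north=11) relative to C.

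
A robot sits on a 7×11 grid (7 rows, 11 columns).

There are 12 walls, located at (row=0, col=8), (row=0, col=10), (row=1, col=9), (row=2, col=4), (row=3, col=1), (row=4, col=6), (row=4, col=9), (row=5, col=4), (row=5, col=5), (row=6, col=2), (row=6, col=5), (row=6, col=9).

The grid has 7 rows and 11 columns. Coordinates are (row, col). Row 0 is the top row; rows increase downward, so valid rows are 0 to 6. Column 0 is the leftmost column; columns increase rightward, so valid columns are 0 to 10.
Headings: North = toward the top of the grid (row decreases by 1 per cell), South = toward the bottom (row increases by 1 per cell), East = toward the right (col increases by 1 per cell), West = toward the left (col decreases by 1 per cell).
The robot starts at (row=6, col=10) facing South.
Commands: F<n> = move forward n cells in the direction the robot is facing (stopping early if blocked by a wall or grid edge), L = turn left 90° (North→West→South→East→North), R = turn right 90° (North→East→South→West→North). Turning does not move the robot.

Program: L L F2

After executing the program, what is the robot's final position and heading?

Start: (row=6, col=10), facing South
  L: turn left, now facing East
  L: turn left, now facing North
  F2: move forward 2, now at (row=4, col=10)
Final: (row=4, col=10), facing North

Answer: Final position: (row=4, col=10), facing North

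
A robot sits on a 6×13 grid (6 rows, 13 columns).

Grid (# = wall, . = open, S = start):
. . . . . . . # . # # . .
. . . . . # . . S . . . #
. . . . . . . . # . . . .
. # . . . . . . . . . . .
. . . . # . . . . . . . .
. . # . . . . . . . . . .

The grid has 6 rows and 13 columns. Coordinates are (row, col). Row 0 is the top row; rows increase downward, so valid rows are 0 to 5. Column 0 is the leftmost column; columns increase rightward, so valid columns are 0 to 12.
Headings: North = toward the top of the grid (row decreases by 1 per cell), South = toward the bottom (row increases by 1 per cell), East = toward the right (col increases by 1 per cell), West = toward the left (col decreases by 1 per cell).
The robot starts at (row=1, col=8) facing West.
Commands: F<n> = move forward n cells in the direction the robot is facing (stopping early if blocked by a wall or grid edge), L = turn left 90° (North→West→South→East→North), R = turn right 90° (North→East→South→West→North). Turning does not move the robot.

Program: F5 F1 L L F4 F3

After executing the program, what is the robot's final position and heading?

Start: (row=1, col=8), facing West
  F5: move forward 2/5 (blocked), now at (row=1, col=6)
  F1: move forward 0/1 (blocked), now at (row=1, col=6)
  L: turn left, now facing South
  L: turn left, now facing East
  F4: move forward 4, now at (row=1, col=10)
  F3: move forward 1/3 (blocked), now at (row=1, col=11)
Final: (row=1, col=11), facing East

Answer: Final position: (row=1, col=11), facing East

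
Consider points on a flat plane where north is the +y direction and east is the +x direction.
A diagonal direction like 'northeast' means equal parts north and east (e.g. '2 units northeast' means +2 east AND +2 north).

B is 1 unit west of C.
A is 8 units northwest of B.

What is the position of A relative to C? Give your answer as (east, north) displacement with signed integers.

Place C at the origin (east=0, north=0).
  B is 1 unit west of C: delta (east=-1, north=+0); B at (east=-1, north=0).
  A is 8 units northwest of B: delta (east=-8, north=+8); A at (east=-9, north=8).
Therefore A relative to C: (east=-9, north=8).

Answer: A is at (east=-9, north=8) relative to C.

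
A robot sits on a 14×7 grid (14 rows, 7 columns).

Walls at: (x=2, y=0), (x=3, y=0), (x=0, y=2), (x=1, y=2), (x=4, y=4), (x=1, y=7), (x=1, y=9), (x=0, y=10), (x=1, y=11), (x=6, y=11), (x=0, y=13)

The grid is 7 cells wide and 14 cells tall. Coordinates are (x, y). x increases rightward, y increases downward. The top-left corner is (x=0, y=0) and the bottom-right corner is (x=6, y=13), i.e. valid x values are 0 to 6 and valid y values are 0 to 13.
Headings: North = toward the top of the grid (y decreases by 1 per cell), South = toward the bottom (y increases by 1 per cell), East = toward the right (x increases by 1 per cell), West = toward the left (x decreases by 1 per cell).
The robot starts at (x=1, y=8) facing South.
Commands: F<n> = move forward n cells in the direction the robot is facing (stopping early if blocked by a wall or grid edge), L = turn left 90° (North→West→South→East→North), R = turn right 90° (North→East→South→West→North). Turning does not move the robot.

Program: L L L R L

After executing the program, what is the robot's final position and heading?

Answer: Final position: (x=1, y=8), facing West

Derivation:
Start: (x=1, y=8), facing South
  L: turn left, now facing East
  L: turn left, now facing North
  L: turn left, now facing West
  R: turn right, now facing North
  L: turn left, now facing West
Final: (x=1, y=8), facing West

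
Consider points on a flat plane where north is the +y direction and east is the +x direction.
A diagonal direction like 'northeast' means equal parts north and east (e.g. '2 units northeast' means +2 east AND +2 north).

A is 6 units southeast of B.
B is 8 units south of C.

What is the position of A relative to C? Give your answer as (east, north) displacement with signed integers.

Place C at the origin (east=0, north=0).
  B is 8 units south of C: delta (east=+0, north=-8); B at (east=0, north=-8).
  A is 6 units southeast of B: delta (east=+6, north=-6); A at (east=6, north=-14).
Therefore A relative to C: (east=6, north=-14).

Answer: A is at (east=6, north=-14) relative to C.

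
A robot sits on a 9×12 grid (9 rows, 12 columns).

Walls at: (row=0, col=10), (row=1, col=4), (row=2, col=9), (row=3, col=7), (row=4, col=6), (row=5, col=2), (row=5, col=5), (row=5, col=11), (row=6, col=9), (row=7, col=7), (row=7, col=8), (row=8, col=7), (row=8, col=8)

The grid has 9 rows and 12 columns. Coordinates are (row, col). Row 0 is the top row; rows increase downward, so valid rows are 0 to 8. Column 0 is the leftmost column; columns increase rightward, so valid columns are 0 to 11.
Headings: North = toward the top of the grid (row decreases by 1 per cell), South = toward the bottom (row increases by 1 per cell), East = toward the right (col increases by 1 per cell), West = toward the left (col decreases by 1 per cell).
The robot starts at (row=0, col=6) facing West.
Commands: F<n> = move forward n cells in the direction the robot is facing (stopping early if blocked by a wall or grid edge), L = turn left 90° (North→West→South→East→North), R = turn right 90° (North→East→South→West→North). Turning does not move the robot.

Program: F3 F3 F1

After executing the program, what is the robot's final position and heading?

Start: (row=0, col=6), facing West
  F3: move forward 3, now at (row=0, col=3)
  F3: move forward 3, now at (row=0, col=0)
  F1: move forward 0/1 (blocked), now at (row=0, col=0)
Final: (row=0, col=0), facing West

Answer: Final position: (row=0, col=0), facing West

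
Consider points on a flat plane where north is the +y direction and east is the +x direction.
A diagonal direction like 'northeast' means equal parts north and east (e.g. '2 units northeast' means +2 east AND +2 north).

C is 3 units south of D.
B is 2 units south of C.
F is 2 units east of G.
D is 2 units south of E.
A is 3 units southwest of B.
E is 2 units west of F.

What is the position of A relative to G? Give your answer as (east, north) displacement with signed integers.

Answer: A is at (east=-3, north=-10) relative to G.

Derivation:
Place G at the origin (east=0, north=0).
  F is 2 units east of G: delta (east=+2, north=+0); F at (east=2, north=0).
  E is 2 units west of F: delta (east=-2, north=+0); E at (east=0, north=0).
  D is 2 units south of E: delta (east=+0, north=-2); D at (east=0, north=-2).
  C is 3 units south of D: delta (east=+0, north=-3); C at (east=0, north=-5).
  B is 2 units south of C: delta (east=+0, north=-2); B at (east=0, north=-7).
  A is 3 units southwest of B: delta (east=-3, north=-3); A at (east=-3, north=-10).
Therefore A relative to G: (east=-3, north=-10).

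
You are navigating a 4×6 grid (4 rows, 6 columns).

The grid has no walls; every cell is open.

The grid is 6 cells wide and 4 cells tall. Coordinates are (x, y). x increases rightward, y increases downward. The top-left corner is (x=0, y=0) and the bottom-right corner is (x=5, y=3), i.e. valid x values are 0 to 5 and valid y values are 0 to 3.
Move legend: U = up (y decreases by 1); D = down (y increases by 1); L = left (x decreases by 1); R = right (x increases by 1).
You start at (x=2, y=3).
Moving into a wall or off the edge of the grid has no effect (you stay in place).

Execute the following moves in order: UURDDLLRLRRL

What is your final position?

Answer: Final position: (x=2, y=3)

Derivation:
Start: (x=2, y=3)
  U (up): (x=2, y=3) -> (x=2, y=2)
  U (up): (x=2, y=2) -> (x=2, y=1)
  R (right): (x=2, y=1) -> (x=3, y=1)
  D (down): (x=3, y=1) -> (x=3, y=2)
  D (down): (x=3, y=2) -> (x=3, y=3)
  L (left): (x=3, y=3) -> (x=2, y=3)
  L (left): (x=2, y=3) -> (x=1, y=3)
  R (right): (x=1, y=3) -> (x=2, y=3)
  L (left): (x=2, y=3) -> (x=1, y=3)
  R (right): (x=1, y=3) -> (x=2, y=3)
  R (right): (x=2, y=3) -> (x=3, y=3)
  L (left): (x=3, y=3) -> (x=2, y=3)
Final: (x=2, y=3)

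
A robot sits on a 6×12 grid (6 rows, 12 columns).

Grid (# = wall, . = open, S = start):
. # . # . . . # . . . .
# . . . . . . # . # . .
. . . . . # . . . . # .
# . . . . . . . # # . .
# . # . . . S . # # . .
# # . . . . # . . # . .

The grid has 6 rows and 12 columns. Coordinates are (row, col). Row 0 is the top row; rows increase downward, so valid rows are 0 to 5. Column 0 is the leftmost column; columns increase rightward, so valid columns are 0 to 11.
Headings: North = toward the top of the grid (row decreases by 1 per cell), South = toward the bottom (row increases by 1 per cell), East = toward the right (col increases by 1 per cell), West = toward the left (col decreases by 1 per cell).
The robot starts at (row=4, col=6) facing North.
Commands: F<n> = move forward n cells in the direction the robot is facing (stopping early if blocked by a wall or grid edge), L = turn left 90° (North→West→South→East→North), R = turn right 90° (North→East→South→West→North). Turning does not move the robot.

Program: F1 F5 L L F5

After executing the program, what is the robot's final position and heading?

Answer: Final position: (row=4, col=6), facing South

Derivation:
Start: (row=4, col=6), facing North
  F1: move forward 1, now at (row=3, col=6)
  F5: move forward 3/5 (blocked), now at (row=0, col=6)
  L: turn left, now facing West
  L: turn left, now facing South
  F5: move forward 4/5 (blocked), now at (row=4, col=6)
Final: (row=4, col=6), facing South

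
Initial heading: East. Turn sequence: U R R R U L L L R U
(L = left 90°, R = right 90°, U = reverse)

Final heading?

Answer: Final heading: North

Derivation:
Start: East
  U (U-turn (180°)) -> West
  R (right (90° clockwise)) -> North
  R (right (90° clockwise)) -> East
  R (right (90° clockwise)) -> South
  U (U-turn (180°)) -> North
  L (left (90° counter-clockwise)) -> West
  L (left (90° counter-clockwise)) -> South
  L (left (90° counter-clockwise)) -> East
  R (right (90° clockwise)) -> South
  U (U-turn (180°)) -> North
Final: North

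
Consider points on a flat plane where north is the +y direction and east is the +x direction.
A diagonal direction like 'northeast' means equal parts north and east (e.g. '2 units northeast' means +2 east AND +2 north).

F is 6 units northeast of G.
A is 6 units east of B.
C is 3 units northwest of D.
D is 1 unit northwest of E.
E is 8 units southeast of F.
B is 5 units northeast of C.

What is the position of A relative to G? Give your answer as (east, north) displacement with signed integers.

Answer: A is at (east=21, north=7) relative to G.

Derivation:
Place G at the origin (east=0, north=0).
  F is 6 units northeast of G: delta (east=+6, north=+6); F at (east=6, north=6).
  E is 8 units southeast of F: delta (east=+8, north=-8); E at (east=14, north=-2).
  D is 1 unit northwest of E: delta (east=-1, north=+1); D at (east=13, north=-1).
  C is 3 units northwest of D: delta (east=-3, north=+3); C at (east=10, north=2).
  B is 5 units northeast of C: delta (east=+5, north=+5); B at (east=15, north=7).
  A is 6 units east of B: delta (east=+6, north=+0); A at (east=21, north=7).
Therefore A relative to G: (east=21, north=7).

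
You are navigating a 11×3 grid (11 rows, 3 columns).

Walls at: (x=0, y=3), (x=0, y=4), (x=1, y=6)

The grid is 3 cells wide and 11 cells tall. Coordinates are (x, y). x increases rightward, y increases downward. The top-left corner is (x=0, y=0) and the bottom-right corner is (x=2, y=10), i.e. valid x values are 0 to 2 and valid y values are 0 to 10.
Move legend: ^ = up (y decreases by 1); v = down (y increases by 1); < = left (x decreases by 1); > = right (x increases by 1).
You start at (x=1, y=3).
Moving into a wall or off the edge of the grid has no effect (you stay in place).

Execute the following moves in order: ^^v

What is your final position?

Answer: Final position: (x=1, y=2)

Derivation:
Start: (x=1, y=3)
  ^ (up): (x=1, y=3) -> (x=1, y=2)
  ^ (up): (x=1, y=2) -> (x=1, y=1)
  v (down): (x=1, y=1) -> (x=1, y=2)
Final: (x=1, y=2)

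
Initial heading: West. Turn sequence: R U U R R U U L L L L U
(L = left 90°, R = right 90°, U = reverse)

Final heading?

Start: West
  R (right (90° clockwise)) -> North
  U (U-turn (180°)) -> South
  U (U-turn (180°)) -> North
  R (right (90° clockwise)) -> East
  R (right (90° clockwise)) -> South
  U (U-turn (180°)) -> North
  U (U-turn (180°)) -> South
  L (left (90° counter-clockwise)) -> East
  L (left (90° counter-clockwise)) -> North
  L (left (90° counter-clockwise)) -> West
  L (left (90° counter-clockwise)) -> South
  U (U-turn (180°)) -> North
Final: North

Answer: Final heading: North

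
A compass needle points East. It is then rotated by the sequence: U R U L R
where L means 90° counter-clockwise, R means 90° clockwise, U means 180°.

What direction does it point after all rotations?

Answer: Final heading: South

Derivation:
Start: East
  U (U-turn (180°)) -> West
  R (right (90° clockwise)) -> North
  U (U-turn (180°)) -> South
  L (left (90° counter-clockwise)) -> East
  R (right (90° clockwise)) -> South
Final: South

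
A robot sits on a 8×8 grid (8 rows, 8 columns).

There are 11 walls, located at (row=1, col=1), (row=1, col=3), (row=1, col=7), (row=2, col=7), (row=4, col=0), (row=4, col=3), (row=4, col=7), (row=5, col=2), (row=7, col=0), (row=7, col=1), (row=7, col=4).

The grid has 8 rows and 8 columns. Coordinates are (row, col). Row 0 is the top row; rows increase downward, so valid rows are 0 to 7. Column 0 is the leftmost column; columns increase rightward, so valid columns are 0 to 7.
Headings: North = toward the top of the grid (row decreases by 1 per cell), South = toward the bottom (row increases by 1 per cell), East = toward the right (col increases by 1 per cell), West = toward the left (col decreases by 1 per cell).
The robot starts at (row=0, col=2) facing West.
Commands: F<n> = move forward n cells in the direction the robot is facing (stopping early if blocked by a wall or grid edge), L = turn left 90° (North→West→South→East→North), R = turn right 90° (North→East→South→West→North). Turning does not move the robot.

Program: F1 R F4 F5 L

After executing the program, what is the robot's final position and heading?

Answer: Final position: (row=0, col=1), facing West

Derivation:
Start: (row=0, col=2), facing West
  F1: move forward 1, now at (row=0, col=1)
  R: turn right, now facing North
  F4: move forward 0/4 (blocked), now at (row=0, col=1)
  F5: move forward 0/5 (blocked), now at (row=0, col=1)
  L: turn left, now facing West
Final: (row=0, col=1), facing West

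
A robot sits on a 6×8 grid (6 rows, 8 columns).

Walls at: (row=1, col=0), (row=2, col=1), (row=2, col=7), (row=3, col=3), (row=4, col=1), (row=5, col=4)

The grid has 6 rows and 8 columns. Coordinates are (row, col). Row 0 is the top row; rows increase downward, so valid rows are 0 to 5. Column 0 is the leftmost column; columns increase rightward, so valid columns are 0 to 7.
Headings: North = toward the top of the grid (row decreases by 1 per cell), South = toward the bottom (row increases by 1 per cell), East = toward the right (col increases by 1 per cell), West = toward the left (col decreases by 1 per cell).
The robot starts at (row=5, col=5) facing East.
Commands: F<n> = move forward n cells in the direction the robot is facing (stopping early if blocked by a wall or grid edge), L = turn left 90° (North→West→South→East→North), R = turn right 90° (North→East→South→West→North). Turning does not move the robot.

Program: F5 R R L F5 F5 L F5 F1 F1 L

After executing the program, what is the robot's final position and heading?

Start: (row=5, col=5), facing East
  F5: move forward 2/5 (blocked), now at (row=5, col=7)
  R: turn right, now facing South
  R: turn right, now facing West
  L: turn left, now facing South
  F5: move forward 0/5 (blocked), now at (row=5, col=7)
  F5: move forward 0/5 (blocked), now at (row=5, col=7)
  L: turn left, now facing East
  F5: move forward 0/5 (blocked), now at (row=5, col=7)
  F1: move forward 0/1 (blocked), now at (row=5, col=7)
  F1: move forward 0/1 (blocked), now at (row=5, col=7)
  L: turn left, now facing North
Final: (row=5, col=7), facing North

Answer: Final position: (row=5, col=7), facing North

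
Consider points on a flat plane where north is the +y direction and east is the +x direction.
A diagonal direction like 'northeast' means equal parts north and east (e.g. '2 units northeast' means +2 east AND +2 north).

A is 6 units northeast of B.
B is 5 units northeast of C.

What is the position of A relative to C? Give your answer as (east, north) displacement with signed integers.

Answer: A is at (east=11, north=11) relative to C.

Derivation:
Place C at the origin (east=0, north=0).
  B is 5 units northeast of C: delta (east=+5, north=+5); B at (east=5, north=5).
  A is 6 units northeast of B: delta (east=+6, north=+6); A at (east=11, north=11).
Therefore A relative to C: (east=11, north=11).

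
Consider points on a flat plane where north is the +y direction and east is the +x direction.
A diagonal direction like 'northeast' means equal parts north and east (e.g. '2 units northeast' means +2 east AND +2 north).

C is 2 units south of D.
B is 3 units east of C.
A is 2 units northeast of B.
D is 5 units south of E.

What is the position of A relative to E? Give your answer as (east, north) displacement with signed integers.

Place E at the origin (east=0, north=0).
  D is 5 units south of E: delta (east=+0, north=-5); D at (east=0, north=-5).
  C is 2 units south of D: delta (east=+0, north=-2); C at (east=0, north=-7).
  B is 3 units east of C: delta (east=+3, north=+0); B at (east=3, north=-7).
  A is 2 units northeast of B: delta (east=+2, north=+2); A at (east=5, north=-5).
Therefore A relative to E: (east=5, north=-5).

Answer: A is at (east=5, north=-5) relative to E.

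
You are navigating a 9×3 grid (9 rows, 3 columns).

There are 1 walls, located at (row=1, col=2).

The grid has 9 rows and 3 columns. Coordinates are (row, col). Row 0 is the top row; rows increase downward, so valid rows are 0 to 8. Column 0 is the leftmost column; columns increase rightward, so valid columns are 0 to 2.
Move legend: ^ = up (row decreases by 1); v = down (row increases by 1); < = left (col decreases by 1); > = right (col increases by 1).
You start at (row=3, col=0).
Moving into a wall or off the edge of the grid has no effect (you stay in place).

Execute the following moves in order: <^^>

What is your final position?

Start: (row=3, col=0)
  < (left): blocked, stay at (row=3, col=0)
  ^ (up): (row=3, col=0) -> (row=2, col=0)
  ^ (up): (row=2, col=0) -> (row=1, col=0)
  > (right): (row=1, col=0) -> (row=1, col=1)
Final: (row=1, col=1)

Answer: Final position: (row=1, col=1)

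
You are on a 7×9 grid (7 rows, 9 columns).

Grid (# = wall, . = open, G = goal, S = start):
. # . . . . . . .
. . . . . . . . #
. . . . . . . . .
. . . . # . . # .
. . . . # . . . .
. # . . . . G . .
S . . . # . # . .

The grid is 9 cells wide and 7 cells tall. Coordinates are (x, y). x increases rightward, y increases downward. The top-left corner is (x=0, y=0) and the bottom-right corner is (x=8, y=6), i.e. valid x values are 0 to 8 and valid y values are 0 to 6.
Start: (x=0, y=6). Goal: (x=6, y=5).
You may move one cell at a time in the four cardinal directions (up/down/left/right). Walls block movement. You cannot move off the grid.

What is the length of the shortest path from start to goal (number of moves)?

Answer: Shortest path length: 7

Derivation:
BFS from (x=0, y=6) until reaching (x=6, y=5):
  Distance 0: (x=0, y=6)
  Distance 1: (x=0, y=5), (x=1, y=6)
  Distance 2: (x=0, y=4), (x=2, y=6)
  Distance 3: (x=0, y=3), (x=1, y=4), (x=2, y=5), (x=3, y=6)
  Distance 4: (x=0, y=2), (x=1, y=3), (x=2, y=4), (x=3, y=5)
  Distance 5: (x=0, y=1), (x=1, y=2), (x=2, y=3), (x=3, y=4), (x=4, y=5)
  Distance 6: (x=0, y=0), (x=1, y=1), (x=2, y=2), (x=3, y=3), (x=5, y=5)
  Distance 7: (x=2, y=1), (x=3, y=2), (x=5, y=4), (x=6, y=5), (x=5, y=6)  <- goal reached here
One shortest path (7 moves): (x=0, y=6) -> (x=1, y=6) -> (x=2, y=6) -> (x=3, y=6) -> (x=3, y=5) -> (x=4, y=5) -> (x=5, y=5) -> (x=6, y=5)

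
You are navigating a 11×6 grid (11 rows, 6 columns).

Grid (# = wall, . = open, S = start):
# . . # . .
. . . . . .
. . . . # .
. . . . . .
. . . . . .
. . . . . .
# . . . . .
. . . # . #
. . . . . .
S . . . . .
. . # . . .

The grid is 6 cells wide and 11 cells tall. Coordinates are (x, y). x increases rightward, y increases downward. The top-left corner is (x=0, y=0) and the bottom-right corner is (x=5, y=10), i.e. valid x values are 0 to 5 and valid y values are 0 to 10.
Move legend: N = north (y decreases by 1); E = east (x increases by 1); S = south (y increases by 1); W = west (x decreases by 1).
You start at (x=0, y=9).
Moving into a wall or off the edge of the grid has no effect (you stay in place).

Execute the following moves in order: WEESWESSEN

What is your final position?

Start: (x=0, y=9)
  W (west): blocked, stay at (x=0, y=9)
  E (east): (x=0, y=9) -> (x=1, y=9)
  E (east): (x=1, y=9) -> (x=2, y=9)
  S (south): blocked, stay at (x=2, y=9)
  W (west): (x=2, y=9) -> (x=1, y=9)
  E (east): (x=1, y=9) -> (x=2, y=9)
  S (south): blocked, stay at (x=2, y=9)
  S (south): blocked, stay at (x=2, y=9)
  E (east): (x=2, y=9) -> (x=3, y=9)
  N (north): (x=3, y=9) -> (x=3, y=8)
Final: (x=3, y=8)

Answer: Final position: (x=3, y=8)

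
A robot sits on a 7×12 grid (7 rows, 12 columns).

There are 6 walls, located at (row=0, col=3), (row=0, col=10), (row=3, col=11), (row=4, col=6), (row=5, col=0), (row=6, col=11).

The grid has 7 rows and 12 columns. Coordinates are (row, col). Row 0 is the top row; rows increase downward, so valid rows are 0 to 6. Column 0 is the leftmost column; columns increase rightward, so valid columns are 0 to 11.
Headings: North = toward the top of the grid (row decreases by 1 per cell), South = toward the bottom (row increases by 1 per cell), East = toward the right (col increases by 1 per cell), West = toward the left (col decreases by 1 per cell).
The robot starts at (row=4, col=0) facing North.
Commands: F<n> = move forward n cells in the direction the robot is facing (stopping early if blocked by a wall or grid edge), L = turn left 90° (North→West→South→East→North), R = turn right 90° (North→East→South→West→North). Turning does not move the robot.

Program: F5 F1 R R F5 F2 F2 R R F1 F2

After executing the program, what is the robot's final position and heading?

Answer: Final position: (row=1, col=0), facing North

Derivation:
Start: (row=4, col=0), facing North
  F5: move forward 4/5 (blocked), now at (row=0, col=0)
  F1: move forward 0/1 (blocked), now at (row=0, col=0)
  R: turn right, now facing East
  R: turn right, now facing South
  F5: move forward 4/5 (blocked), now at (row=4, col=0)
  F2: move forward 0/2 (blocked), now at (row=4, col=0)
  F2: move forward 0/2 (blocked), now at (row=4, col=0)
  R: turn right, now facing West
  R: turn right, now facing North
  F1: move forward 1, now at (row=3, col=0)
  F2: move forward 2, now at (row=1, col=0)
Final: (row=1, col=0), facing North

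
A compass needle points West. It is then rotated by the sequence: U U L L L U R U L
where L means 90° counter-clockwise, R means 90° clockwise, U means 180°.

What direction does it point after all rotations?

Start: West
  U (U-turn (180°)) -> East
  U (U-turn (180°)) -> West
  L (left (90° counter-clockwise)) -> South
  L (left (90° counter-clockwise)) -> East
  L (left (90° counter-clockwise)) -> North
  U (U-turn (180°)) -> South
  R (right (90° clockwise)) -> West
  U (U-turn (180°)) -> East
  L (left (90° counter-clockwise)) -> North
Final: North

Answer: Final heading: North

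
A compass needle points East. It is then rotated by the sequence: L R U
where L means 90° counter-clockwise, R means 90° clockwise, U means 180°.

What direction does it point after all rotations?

Start: East
  L (left (90° counter-clockwise)) -> North
  R (right (90° clockwise)) -> East
  U (U-turn (180°)) -> West
Final: West

Answer: Final heading: West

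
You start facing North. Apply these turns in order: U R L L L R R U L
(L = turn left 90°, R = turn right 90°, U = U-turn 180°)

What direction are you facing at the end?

Start: North
  U (U-turn (180°)) -> South
  R (right (90° clockwise)) -> West
  L (left (90° counter-clockwise)) -> South
  L (left (90° counter-clockwise)) -> East
  L (left (90° counter-clockwise)) -> North
  R (right (90° clockwise)) -> East
  R (right (90° clockwise)) -> South
  U (U-turn (180°)) -> North
  L (left (90° counter-clockwise)) -> West
Final: West

Answer: Final heading: West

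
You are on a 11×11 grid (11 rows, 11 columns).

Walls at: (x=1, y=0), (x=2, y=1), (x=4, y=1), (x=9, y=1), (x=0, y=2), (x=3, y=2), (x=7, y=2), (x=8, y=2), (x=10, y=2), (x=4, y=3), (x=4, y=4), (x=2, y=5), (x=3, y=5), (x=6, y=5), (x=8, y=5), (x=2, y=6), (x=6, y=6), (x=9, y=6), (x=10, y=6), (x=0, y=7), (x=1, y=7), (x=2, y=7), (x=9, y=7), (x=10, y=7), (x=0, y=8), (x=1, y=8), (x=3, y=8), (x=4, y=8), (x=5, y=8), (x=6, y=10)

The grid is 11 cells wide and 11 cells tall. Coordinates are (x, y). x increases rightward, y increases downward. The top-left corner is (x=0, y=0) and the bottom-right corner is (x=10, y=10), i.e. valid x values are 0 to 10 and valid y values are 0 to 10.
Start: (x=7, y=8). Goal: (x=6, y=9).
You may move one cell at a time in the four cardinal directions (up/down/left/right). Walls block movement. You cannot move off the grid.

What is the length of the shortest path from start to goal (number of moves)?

Answer: Shortest path length: 2

Derivation:
BFS from (x=7, y=8) until reaching (x=6, y=9):
  Distance 0: (x=7, y=8)
  Distance 1: (x=7, y=7), (x=6, y=8), (x=8, y=8), (x=7, y=9)
  Distance 2: (x=7, y=6), (x=6, y=7), (x=8, y=7), (x=9, y=8), (x=6, y=9), (x=8, y=9), (x=7, y=10)  <- goal reached here
One shortest path (2 moves): (x=7, y=8) -> (x=6, y=8) -> (x=6, y=9)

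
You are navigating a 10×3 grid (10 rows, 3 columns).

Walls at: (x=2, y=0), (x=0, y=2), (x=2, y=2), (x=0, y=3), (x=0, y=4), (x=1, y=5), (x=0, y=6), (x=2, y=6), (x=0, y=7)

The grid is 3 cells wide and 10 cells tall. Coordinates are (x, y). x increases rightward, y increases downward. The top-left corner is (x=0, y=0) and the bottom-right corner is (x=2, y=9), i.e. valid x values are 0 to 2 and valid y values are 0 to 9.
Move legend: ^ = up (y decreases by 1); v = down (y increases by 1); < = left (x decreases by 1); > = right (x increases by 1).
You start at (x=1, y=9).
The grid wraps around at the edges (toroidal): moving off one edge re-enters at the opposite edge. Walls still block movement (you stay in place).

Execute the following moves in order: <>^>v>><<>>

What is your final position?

Answer: Final position: (x=1, y=9)

Derivation:
Start: (x=1, y=9)
  < (left): (x=1, y=9) -> (x=0, y=9)
  > (right): (x=0, y=9) -> (x=1, y=9)
  ^ (up): (x=1, y=9) -> (x=1, y=8)
  > (right): (x=1, y=8) -> (x=2, y=8)
  v (down): (x=2, y=8) -> (x=2, y=9)
  > (right): (x=2, y=9) -> (x=0, y=9)
  > (right): (x=0, y=9) -> (x=1, y=9)
  < (left): (x=1, y=9) -> (x=0, y=9)
  < (left): (x=0, y=9) -> (x=2, y=9)
  > (right): (x=2, y=9) -> (x=0, y=9)
  > (right): (x=0, y=9) -> (x=1, y=9)
Final: (x=1, y=9)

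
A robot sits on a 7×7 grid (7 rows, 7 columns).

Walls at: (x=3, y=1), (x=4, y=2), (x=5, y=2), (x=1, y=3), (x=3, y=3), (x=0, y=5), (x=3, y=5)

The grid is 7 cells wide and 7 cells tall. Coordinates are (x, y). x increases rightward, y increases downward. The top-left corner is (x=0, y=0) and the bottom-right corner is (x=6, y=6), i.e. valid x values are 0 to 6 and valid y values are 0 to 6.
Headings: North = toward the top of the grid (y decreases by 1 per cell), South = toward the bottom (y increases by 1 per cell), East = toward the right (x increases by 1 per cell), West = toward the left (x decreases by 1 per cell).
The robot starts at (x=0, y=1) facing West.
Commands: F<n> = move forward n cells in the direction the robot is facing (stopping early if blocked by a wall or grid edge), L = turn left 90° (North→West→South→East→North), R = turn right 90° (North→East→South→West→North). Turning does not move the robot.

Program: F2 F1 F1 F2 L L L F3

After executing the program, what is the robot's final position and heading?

Answer: Final position: (x=0, y=0), facing North

Derivation:
Start: (x=0, y=1), facing West
  F2: move forward 0/2 (blocked), now at (x=0, y=1)
  F1: move forward 0/1 (blocked), now at (x=0, y=1)
  F1: move forward 0/1 (blocked), now at (x=0, y=1)
  F2: move forward 0/2 (blocked), now at (x=0, y=1)
  L: turn left, now facing South
  L: turn left, now facing East
  L: turn left, now facing North
  F3: move forward 1/3 (blocked), now at (x=0, y=0)
Final: (x=0, y=0), facing North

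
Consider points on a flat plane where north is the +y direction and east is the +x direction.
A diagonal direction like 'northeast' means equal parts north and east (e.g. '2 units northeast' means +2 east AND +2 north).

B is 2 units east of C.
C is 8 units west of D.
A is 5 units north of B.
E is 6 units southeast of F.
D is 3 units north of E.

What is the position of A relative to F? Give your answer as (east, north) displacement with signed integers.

Place F at the origin (east=0, north=0).
  E is 6 units southeast of F: delta (east=+6, north=-6); E at (east=6, north=-6).
  D is 3 units north of E: delta (east=+0, north=+3); D at (east=6, north=-3).
  C is 8 units west of D: delta (east=-8, north=+0); C at (east=-2, north=-3).
  B is 2 units east of C: delta (east=+2, north=+0); B at (east=0, north=-3).
  A is 5 units north of B: delta (east=+0, north=+5); A at (east=0, north=2).
Therefore A relative to F: (east=0, north=2).

Answer: A is at (east=0, north=2) relative to F.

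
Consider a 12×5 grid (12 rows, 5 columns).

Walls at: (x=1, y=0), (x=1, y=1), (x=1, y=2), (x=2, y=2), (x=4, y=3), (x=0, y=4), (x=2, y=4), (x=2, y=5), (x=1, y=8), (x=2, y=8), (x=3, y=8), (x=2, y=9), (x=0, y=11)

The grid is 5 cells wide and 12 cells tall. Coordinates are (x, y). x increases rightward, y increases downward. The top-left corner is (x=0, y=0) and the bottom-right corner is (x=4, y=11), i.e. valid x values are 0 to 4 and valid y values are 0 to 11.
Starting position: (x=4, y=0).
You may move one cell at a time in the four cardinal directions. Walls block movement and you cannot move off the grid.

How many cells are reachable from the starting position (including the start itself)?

Answer: Reachable cells: 47

Derivation:
BFS flood-fill from (x=4, y=0):
  Distance 0: (x=4, y=0)
  Distance 1: (x=3, y=0), (x=4, y=1)
  Distance 2: (x=2, y=0), (x=3, y=1), (x=4, y=2)
  Distance 3: (x=2, y=1), (x=3, y=2)
  Distance 4: (x=3, y=3)
  Distance 5: (x=2, y=3), (x=3, y=4)
  Distance 6: (x=1, y=3), (x=4, y=4), (x=3, y=5)
  Distance 7: (x=0, y=3), (x=1, y=4), (x=4, y=5), (x=3, y=6)
  Distance 8: (x=0, y=2), (x=1, y=5), (x=2, y=6), (x=4, y=6), (x=3, y=7)
  Distance 9: (x=0, y=1), (x=0, y=5), (x=1, y=6), (x=2, y=7), (x=4, y=7)
  Distance 10: (x=0, y=0), (x=0, y=6), (x=1, y=7), (x=4, y=8)
  Distance 11: (x=0, y=7), (x=4, y=9)
  Distance 12: (x=0, y=8), (x=3, y=9), (x=4, y=10)
  Distance 13: (x=0, y=9), (x=3, y=10), (x=4, y=11)
  Distance 14: (x=1, y=9), (x=0, y=10), (x=2, y=10), (x=3, y=11)
  Distance 15: (x=1, y=10), (x=2, y=11)
  Distance 16: (x=1, y=11)
Total reachable: 47 (grid has 47 open cells total)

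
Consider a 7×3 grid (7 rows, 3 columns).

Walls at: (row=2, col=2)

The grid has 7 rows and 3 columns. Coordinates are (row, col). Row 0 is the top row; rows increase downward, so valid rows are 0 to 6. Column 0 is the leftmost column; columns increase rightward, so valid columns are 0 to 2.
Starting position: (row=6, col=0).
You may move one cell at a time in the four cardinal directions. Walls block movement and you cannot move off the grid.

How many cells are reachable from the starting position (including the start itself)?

Answer: Reachable cells: 20

Derivation:
BFS flood-fill from (row=6, col=0):
  Distance 0: (row=6, col=0)
  Distance 1: (row=5, col=0), (row=6, col=1)
  Distance 2: (row=4, col=0), (row=5, col=1), (row=6, col=2)
  Distance 3: (row=3, col=0), (row=4, col=1), (row=5, col=2)
  Distance 4: (row=2, col=0), (row=3, col=1), (row=4, col=2)
  Distance 5: (row=1, col=0), (row=2, col=1), (row=3, col=2)
  Distance 6: (row=0, col=0), (row=1, col=1)
  Distance 7: (row=0, col=1), (row=1, col=2)
  Distance 8: (row=0, col=2)
Total reachable: 20 (grid has 20 open cells total)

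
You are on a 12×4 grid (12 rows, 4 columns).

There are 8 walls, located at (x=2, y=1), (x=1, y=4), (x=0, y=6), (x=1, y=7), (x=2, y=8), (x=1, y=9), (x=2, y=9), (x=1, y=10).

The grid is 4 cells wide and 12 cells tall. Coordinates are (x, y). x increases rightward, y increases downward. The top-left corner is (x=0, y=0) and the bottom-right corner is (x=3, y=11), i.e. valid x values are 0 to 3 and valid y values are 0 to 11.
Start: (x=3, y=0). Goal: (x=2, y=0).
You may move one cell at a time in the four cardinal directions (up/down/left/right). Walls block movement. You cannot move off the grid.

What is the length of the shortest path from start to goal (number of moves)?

BFS from (x=3, y=0) until reaching (x=2, y=0):
  Distance 0: (x=3, y=0)
  Distance 1: (x=2, y=0), (x=3, y=1)  <- goal reached here
One shortest path (1 moves): (x=3, y=0) -> (x=2, y=0)

Answer: Shortest path length: 1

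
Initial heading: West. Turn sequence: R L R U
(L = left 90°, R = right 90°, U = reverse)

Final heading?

Start: West
  R (right (90° clockwise)) -> North
  L (left (90° counter-clockwise)) -> West
  R (right (90° clockwise)) -> North
  U (U-turn (180°)) -> South
Final: South

Answer: Final heading: South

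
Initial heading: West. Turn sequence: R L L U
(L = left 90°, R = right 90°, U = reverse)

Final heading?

Answer: Final heading: North

Derivation:
Start: West
  R (right (90° clockwise)) -> North
  L (left (90° counter-clockwise)) -> West
  L (left (90° counter-clockwise)) -> South
  U (U-turn (180°)) -> North
Final: North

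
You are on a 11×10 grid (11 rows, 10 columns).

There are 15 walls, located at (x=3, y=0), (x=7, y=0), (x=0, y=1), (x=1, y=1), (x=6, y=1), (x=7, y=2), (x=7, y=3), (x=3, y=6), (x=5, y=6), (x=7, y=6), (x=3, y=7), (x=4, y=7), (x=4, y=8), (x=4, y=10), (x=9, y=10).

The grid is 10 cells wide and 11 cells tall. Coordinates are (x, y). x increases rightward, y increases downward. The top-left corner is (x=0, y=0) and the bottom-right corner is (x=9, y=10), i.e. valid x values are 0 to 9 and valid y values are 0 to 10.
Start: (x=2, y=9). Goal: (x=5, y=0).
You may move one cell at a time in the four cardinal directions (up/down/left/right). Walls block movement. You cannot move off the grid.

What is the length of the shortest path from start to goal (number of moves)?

Answer: Shortest path length: 12

Derivation:
BFS from (x=2, y=9) until reaching (x=5, y=0):
  Distance 0: (x=2, y=9)
  Distance 1: (x=2, y=8), (x=1, y=9), (x=3, y=9), (x=2, y=10)
  Distance 2: (x=2, y=7), (x=1, y=8), (x=3, y=8), (x=0, y=9), (x=4, y=9), (x=1, y=10), (x=3, y=10)
  Distance 3: (x=2, y=6), (x=1, y=7), (x=0, y=8), (x=5, y=9), (x=0, y=10)
  Distance 4: (x=2, y=5), (x=1, y=6), (x=0, y=7), (x=5, y=8), (x=6, y=9), (x=5, y=10)
  Distance 5: (x=2, y=4), (x=1, y=5), (x=3, y=5), (x=0, y=6), (x=5, y=7), (x=6, y=8), (x=7, y=9), (x=6, y=10)
  Distance 6: (x=2, y=3), (x=1, y=4), (x=3, y=4), (x=0, y=5), (x=4, y=5), (x=6, y=7), (x=7, y=8), (x=8, y=9), (x=7, y=10)
  Distance 7: (x=2, y=2), (x=1, y=3), (x=3, y=3), (x=0, y=4), (x=4, y=4), (x=5, y=5), (x=4, y=6), (x=6, y=6), (x=7, y=7), (x=8, y=8), (x=9, y=9), (x=8, y=10)
  Distance 8: (x=2, y=1), (x=1, y=2), (x=3, y=2), (x=0, y=3), (x=4, y=3), (x=5, y=4), (x=6, y=5), (x=8, y=7), (x=9, y=8)
  Distance 9: (x=2, y=0), (x=3, y=1), (x=0, y=2), (x=4, y=2), (x=5, y=3), (x=6, y=4), (x=7, y=5), (x=8, y=6), (x=9, y=7)
  Distance 10: (x=1, y=0), (x=4, y=1), (x=5, y=2), (x=6, y=3), (x=7, y=4), (x=8, y=5), (x=9, y=6)
  Distance 11: (x=0, y=0), (x=4, y=0), (x=5, y=1), (x=6, y=2), (x=8, y=4), (x=9, y=5)
  Distance 12: (x=5, y=0), (x=8, y=3), (x=9, y=4)  <- goal reached here
One shortest path (12 moves): (x=2, y=9) -> (x=2, y=8) -> (x=2, y=7) -> (x=2, y=6) -> (x=2, y=5) -> (x=3, y=5) -> (x=4, y=5) -> (x=5, y=5) -> (x=5, y=4) -> (x=5, y=3) -> (x=5, y=2) -> (x=5, y=1) -> (x=5, y=0)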